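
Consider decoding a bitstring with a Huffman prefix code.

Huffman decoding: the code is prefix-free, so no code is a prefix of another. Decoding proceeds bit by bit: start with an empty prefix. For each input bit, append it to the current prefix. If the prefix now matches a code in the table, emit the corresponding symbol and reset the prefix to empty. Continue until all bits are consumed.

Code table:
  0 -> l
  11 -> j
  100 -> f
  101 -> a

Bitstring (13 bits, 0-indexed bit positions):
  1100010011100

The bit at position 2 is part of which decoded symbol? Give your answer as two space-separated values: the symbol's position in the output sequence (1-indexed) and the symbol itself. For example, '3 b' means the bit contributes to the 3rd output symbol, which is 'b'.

Answer: 2 l

Derivation:
Bit 0: prefix='1' (no match yet)
Bit 1: prefix='11' -> emit 'j', reset
Bit 2: prefix='0' -> emit 'l', reset
Bit 3: prefix='0' -> emit 'l', reset
Bit 4: prefix='0' -> emit 'l', reset
Bit 5: prefix='1' (no match yet)
Bit 6: prefix='10' (no match yet)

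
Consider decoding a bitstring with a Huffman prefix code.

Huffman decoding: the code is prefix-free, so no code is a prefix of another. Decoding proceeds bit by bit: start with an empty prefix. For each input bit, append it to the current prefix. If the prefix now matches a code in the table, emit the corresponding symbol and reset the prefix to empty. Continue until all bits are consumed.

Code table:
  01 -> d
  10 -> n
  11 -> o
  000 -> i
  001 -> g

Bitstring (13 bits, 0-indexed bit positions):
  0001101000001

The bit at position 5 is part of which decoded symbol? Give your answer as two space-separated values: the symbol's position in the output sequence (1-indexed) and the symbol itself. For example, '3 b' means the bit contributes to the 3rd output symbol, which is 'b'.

Answer: 3 d

Derivation:
Bit 0: prefix='0' (no match yet)
Bit 1: prefix='00' (no match yet)
Bit 2: prefix='000' -> emit 'i', reset
Bit 3: prefix='1' (no match yet)
Bit 4: prefix='11' -> emit 'o', reset
Bit 5: prefix='0' (no match yet)
Bit 6: prefix='01' -> emit 'd', reset
Bit 7: prefix='0' (no match yet)
Bit 8: prefix='00' (no match yet)
Bit 9: prefix='000' -> emit 'i', reset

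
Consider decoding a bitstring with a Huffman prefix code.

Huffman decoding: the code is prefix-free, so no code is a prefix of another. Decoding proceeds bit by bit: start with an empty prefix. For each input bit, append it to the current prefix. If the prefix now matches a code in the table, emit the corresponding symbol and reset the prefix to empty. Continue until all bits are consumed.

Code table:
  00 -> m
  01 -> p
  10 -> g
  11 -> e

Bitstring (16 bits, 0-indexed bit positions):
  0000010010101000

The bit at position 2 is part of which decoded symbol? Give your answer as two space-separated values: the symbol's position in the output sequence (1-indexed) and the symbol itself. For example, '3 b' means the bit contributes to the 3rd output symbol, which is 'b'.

Bit 0: prefix='0' (no match yet)
Bit 1: prefix='00' -> emit 'm', reset
Bit 2: prefix='0' (no match yet)
Bit 3: prefix='00' -> emit 'm', reset
Bit 4: prefix='0' (no match yet)
Bit 5: prefix='01' -> emit 'p', reset
Bit 6: prefix='0' (no match yet)

Answer: 2 m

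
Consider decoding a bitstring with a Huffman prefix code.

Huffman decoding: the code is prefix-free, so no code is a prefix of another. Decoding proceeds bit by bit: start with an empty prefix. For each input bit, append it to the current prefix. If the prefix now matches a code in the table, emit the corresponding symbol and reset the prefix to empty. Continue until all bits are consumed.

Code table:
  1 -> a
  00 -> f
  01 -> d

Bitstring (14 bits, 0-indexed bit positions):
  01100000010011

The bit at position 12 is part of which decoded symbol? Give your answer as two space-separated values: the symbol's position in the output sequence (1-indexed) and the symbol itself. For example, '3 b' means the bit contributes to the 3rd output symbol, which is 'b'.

Answer: 8 a

Derivation:
Bit 0: prefix='0' (no match yet)
Bit 1: prefix='01' -> emit 'd', reset
Bit 2: prefix='1' -> emit 'a', reset
Bit 3: prefix='0' (no match yet)
Bit 4: prefix='00' -> emit 'f', reset
Bit 5: prefix='0' (no match yet)
Bit 6: prefix='00' -> emit 'f', reset
Bit 7: prefix='0' (no match yet)
Bit 8: prefix='00' -> emit 'f', reset
Bit 9: prefix='1' -> emit 'a', reset
Bit 10: prefix='0' (no match yet)
Bit 11: prefix='00' -> emit 'f', reset
Bit 12: prefix='1' -> emit 'a', reset
Bit 13: prefix='1' -> emit 'a', reset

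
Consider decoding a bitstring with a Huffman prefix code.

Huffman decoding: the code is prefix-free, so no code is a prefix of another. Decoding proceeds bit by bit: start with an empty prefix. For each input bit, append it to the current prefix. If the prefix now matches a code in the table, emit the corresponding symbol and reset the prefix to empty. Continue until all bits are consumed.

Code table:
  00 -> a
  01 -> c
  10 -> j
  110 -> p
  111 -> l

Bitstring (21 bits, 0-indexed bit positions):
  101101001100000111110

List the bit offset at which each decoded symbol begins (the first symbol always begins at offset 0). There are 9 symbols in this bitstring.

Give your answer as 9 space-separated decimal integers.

Bit 0: prefix='1' (no match yet)
Bit 1: prefix='10' -> emit 'j', reset
Bit 2: prefix='1' (no match yet)
Bit 3: prefix='11' (no match yet)
Bit 4: prefix='110' -> emit 'p', reset
Bit 5: prefix='1' (no match yet)
Bit 6: prefix='10' -> emit 'j', reset
Bit 7: prefix='0' (no match yet)
Bit 8: prefix='01' -> emit 'c', reset
Bit 9: prefix='1' (no match yet)
Bit 10: prefix='10' -> emit 'j', reset
Bit 11: prefix='0' (no match yet)
Bit 12: prefix='00' -> emit 'a', reset
Bit 13: prefix='0' (no match yet)
Bit 14: prefix='00' -> emit 'a', reset
Bit 15: prefix='1' (no match yet)
Bit 16: prefix='11' (no match yet)
Bit 17: prefix='111' -> emit 'l', reset
Bit 18: prefix='1' (no match yet)
Bit 19: prefix='11' (no match yet)
Bit 20: prefix='110' -> emit 'p', reset

Answer: 0 2 5 7 9 11 13 15 18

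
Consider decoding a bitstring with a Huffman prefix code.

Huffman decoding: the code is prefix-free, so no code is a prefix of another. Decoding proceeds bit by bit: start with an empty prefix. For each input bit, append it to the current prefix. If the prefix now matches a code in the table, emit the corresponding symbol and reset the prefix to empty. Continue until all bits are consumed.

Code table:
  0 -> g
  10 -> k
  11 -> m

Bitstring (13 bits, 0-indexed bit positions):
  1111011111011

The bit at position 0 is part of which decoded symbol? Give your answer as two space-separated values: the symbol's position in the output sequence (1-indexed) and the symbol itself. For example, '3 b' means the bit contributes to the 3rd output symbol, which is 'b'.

Answer: 1 m

Derivation:
Bit 0: prefix='1' (no match yet)
Bit 1: prefix='11' -> emit 'm', reset
Bit 2: prefix='1' (no match yet)
Bit 3: prefix='11' -> emit 'm', reset
Bit 4: prefix='0' -> emit 'g', reset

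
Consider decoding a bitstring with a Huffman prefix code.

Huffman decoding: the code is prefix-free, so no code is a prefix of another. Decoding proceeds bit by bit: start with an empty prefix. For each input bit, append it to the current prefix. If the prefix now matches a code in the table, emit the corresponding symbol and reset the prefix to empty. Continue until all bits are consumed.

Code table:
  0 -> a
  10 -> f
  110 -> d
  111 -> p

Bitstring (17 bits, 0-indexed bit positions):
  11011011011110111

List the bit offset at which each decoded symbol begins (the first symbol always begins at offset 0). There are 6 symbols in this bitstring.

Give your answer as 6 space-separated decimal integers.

Bit 0: prefix='1' (no match yet)
Bit 1: prefix='11' (no match yet)
Bit 2: prefix='110' -> emit 'd', reset
Bit 3: prefix='1' (no match yet)
Bit 4: prefix='11' (no match yet)
Bit 5: prefix='110' -> emit 'd', reset
Bit 6: prefix='1' (no match yet)
Bit 7: prefix='11' (no match yet)
Bit 8: prefix='110' -> emit 'd', reset
Bit 9: prefix='1' (no match yet)
Bit 10: prefix='11' (no match yet)
Bit 11: prefix='111' -> emit 'p', reset
Bit 12: prefix='1' (no match yet)
Bit 13: prefix='10' -> emit 'f', reset
Bit 14: prefix='1' (no match yet)
Bit 15: prefix='11' (no match yet)
Bit 16: prefix='111' -> emit 'p', reset

Answer: 0 3 6 9 12 14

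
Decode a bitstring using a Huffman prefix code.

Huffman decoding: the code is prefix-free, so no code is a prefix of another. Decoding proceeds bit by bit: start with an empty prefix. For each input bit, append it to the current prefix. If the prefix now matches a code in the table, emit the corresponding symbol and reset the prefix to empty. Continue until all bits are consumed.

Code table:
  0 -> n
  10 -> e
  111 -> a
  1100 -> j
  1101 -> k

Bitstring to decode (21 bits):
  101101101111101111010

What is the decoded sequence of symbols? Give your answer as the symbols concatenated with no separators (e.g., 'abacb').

Answer: ekeakane

Derivation:
Bit 0: prefix='1' (no match yet)
Bit 1: prefix='10' -> emit 'e', reset
Bit 2: prefix='1' (no match yet)
Bit 3: prefix='11' (no match yet)
Bit 4: prefix='110' (no match yet)
Bit 5: prefix='1101' -> emit 'k', reset
Bit 6: prefix='1' (no match yet)
Bit 7: prefix='10' -> emit 'e', reset
Bit 8: prefix='1' (no match yet)
Bit 9: prefix='11' (no match yet)
Bit 10: prefix='111' -> emit 'a', reset
Bit 11: prefix='1' (no match yet)
Bit 12: prefix='11' (no match yet)
Bit 13: prefix='110' (no match yet)
Bit 14: prefix='1101' -> emit 'k', reset
Bit 15: prefix='1' (no match yet)
Bit 16: prefix='11' (no match yet)
Bit 17: prefix='111' -> emit 'a', reset
Bit 18: prefix='0' -> emit 'n', reset
Bit 19: prefix='1' (no match yet)
Bit 20: prefix='10' -> emit 'e', reset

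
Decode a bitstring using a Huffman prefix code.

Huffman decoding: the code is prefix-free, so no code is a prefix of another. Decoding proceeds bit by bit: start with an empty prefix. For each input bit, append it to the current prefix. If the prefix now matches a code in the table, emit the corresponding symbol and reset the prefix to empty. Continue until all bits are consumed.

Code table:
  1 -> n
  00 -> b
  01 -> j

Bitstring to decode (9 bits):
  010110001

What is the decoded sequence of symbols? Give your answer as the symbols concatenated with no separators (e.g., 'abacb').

Bit 0: prefix='0' (no match yet)
Bit 1: prefix='01' -> emit 'j', reset
Bit 2: prefix='0' (no match yet)
Bit 3: prefix='01' -> emit 'j', reset
Bit 4: prefix='1' -> emit 'n', reset
Bit 5: prefix='0' (no match yet)
Bit 6: prefix='00' -> emit 'b', reset
Bit 7: prefix='0' (no match yet)
Bit 8: prefix='01' -> emit 'j', reset

Answer: jjnbj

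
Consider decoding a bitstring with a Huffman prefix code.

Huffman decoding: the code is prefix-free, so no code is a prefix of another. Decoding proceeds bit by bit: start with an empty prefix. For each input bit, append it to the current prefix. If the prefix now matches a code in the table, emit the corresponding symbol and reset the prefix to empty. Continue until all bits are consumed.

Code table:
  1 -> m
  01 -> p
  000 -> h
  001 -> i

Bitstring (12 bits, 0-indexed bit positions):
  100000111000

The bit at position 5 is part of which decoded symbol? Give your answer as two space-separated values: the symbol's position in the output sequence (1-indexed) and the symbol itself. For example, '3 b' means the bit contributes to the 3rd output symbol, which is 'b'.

Bit 0: prefix='1' -> emit 'm', reset
Bit 1: prefix='0' (no match yet)
Bit 2: prefix='00' (no match yet)
Bit 3: prefix='000' -> emit 'h', reset
Bit 4: prefix='0' (no match yet)
Bit 5: prefix='00' (no match yet)
Bit 6: prefix='001' -> emit 'i', reset
Bit 7: prefix='1' -> emit 'm', reset
Bit 8: prefix='1' -> emit 'm', reset
Bit 9: prefix='0' (no match yet)

Answer: 3 i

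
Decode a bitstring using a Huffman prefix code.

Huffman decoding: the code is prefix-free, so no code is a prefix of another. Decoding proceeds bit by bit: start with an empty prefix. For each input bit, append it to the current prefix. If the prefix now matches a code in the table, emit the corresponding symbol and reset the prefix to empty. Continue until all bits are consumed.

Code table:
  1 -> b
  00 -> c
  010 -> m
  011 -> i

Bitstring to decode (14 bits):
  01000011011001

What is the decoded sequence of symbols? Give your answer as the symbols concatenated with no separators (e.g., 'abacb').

Bit 0: prefix='0' (no match yet)
Bit 1: prefix='01' (no match yet)
Bit 2: prefix='010' -> emit 'm', reset
Bit 3: prefix='0' (no match yet)
Bit 4: prefix='00' -> emit 'c', reset
Bit 5: prefix='0' (no match yet)
Bit 6: prefix='01' (no match yet)
Bit 7: prefix='011' -> emit 'i', reset
Bit 8: prefix='0' (no match yet)
Bit 9: prefix='01' (no match yet)
Bit 10: prefix='011' -> emit 'i', reset
Bit 11: prefix='0' (no match yet)
Bit 12: prefix='00' -> emit 'c', reset
Bit 13: prefix='1' -> emit 'b', reset

Answer: mciicb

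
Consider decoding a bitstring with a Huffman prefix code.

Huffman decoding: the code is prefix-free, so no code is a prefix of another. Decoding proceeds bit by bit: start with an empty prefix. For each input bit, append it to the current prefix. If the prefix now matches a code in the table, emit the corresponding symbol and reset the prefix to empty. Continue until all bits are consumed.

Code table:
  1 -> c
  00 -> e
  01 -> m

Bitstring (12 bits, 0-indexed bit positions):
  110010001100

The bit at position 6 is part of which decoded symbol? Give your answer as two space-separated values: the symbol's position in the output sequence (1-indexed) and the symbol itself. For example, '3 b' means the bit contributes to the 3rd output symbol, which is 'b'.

Answer: 5 e

Derivation:
Bit 0: prefix='1' -> emit 'c', reset
Bit 1: prefix='1' -> emit 'c', reset
Bit 2: prefix='0' (no match yet)
Bit 3: prefix='00' -> emit 'e', reset
Bit 4: prefix='1' -> emit 'c', reset
Bit 5: prefix='0' (no match yet)
Bit 6: prefix='00' -> emit 'e', reset
Bit 7: prefix='0' (no match yet)
Bit 8: prefix='01' -> emit 'm', reset
Bit 9: prefix='1' -> emit 'c', reset
Bit 10: prefix='0' (no match yet)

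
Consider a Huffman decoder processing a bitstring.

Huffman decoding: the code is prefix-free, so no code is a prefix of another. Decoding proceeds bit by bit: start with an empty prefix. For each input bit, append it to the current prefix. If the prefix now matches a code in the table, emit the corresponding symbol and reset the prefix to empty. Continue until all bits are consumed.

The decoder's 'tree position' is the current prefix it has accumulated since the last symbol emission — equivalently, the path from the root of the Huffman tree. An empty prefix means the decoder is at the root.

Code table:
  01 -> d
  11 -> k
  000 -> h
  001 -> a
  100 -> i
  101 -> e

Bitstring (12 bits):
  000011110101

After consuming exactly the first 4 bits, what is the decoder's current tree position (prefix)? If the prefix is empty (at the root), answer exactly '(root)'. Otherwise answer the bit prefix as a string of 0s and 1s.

Answer: 0

Derivation:
Bit 0: prefix='0' (no match yet)
Bit 1: prefix='00' (no match yet)
Bit 2: prefix='000' -> emit 'h', reset
Bit 3: prefix='0' (no match yet)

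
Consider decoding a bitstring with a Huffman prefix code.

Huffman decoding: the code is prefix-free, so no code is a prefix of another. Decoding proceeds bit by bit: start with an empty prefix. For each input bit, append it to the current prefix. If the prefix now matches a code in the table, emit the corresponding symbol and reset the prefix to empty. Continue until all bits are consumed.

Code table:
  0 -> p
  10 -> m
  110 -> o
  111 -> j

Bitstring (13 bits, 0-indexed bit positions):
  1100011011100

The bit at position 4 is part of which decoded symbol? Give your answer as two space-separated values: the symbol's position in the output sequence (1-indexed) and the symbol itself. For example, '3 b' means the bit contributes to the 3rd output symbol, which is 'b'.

Bit 0: prefix='1' (no match yet)
Bit 1: prefix='11' (no match yet)
Bit 2: prefix='110' -> emit 'o', reset
Bit 3: prefix='0' -> emit 'p', reset
Bit 4: prefix='0' -> emit 'p', reset
Bit 5: prefix='1' (no match yet)
Bit 6: prefix='11' (no match yet)
Bit 7: prefix='110' -> emit 'o', reset
Bit 8: prefix='1' (no match yet)

Answer: 3 p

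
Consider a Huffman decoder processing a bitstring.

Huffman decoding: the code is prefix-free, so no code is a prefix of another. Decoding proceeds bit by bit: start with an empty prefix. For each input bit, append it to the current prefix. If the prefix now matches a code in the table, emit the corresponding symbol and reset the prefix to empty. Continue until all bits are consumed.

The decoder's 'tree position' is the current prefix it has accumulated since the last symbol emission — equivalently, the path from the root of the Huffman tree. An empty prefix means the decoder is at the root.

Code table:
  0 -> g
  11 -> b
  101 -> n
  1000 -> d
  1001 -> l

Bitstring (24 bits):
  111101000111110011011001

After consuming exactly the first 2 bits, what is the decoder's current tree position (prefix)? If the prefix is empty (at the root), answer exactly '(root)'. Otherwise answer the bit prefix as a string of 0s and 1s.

Bit 0: prefix='1' (no match yet)
Bit 1: prefix='11' -> emit 'b', reset

Answer: (root)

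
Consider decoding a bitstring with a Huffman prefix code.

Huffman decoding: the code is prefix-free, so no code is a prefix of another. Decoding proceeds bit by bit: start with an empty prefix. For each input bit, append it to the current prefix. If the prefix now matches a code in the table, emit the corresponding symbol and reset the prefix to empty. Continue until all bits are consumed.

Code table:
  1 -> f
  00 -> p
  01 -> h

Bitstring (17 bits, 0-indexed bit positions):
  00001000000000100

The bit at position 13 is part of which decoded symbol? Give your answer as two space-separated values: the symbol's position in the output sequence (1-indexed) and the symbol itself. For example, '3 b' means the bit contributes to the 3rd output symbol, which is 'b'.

Answer: 8 h

Derivation:
Bit 0: prefix='0' (no match yet)
Bit 1: prefix='00' -> emit 'p', reset
Bit 2: prefix='0' (no match yet)
Bit 3: prefix='00' -> emit 'p', reset
Bit 4: prefix='1' -> emit 'f', reset
Bit 5: prefix='0' (no match yet)
Bit 6: prefix='00' -> emit 'p', reset
Bit 7: prefix='0' (no match yet)
Bit 8: prefix='00' -> emit 'p', reset
Bit 9: prefix='0' (no match yet)
Bit 10: prefix='00' -> emit 'p', reset
Bit 11: prefix='0' (no match yet)
Bit 12: prefix='00' -> emit 'p', reset
Bit 13: prefix='0' (no match yet)
Bit 14: prefix='01' -> emit 'h', reset
Bit 15: prefix='0' (no match yet)
Bit 16: prefix='00' -> emit 'p', reset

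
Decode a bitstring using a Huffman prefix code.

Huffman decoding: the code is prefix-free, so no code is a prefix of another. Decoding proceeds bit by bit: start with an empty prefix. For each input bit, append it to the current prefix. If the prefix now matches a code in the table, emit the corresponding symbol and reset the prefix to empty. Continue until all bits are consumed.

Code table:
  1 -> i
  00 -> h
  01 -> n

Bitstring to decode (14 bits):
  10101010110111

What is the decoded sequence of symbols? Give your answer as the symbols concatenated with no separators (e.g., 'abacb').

Bit 0: prefix='1' -> emit 'i', reset
Bit 1: prefix='0' (no match yet)
Bit 2: prefix='01' -> emit 'n', reset
Bit 3: prefix='0' (no match yet)
Bit 4: prefix='01' -> emit 'n', reset
Bit 5: prefix='0' (no match yet)
Bit 6: prefix='01' -> emit 'n', reset
Bit 7: prefix='0' (no match yet)
Bit 8: prefix='01' -> emit 'n', reset
Bit 9: prefix='1' -> emit 'i', reset
Bit 10: prefix='0' (no match yet)
Bit 11: prefix='01' -> emit 'n', reset
Bit 12: prefix='1' -> emit 'i', reset
Bit 13: prefix='1' -> emit 'i', reset

Answer: innnninii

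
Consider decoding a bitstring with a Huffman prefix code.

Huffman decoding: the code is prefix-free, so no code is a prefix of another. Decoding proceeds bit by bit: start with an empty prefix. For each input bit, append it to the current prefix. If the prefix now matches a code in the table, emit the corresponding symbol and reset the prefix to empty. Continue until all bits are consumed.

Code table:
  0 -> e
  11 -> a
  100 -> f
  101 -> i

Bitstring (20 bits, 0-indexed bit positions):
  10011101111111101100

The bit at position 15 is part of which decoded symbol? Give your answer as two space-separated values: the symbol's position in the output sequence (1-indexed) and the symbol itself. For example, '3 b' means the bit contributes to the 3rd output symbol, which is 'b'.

Answer: 7 i

Derivation:
Bit 0: prefix='1' (no match yet)
Bit 1: prefix='10' (no match yet)
Bit 2: prefix='100' -> emit 'f', reset
Bit 3: prefix='1' (no match yet)
Bit 4: prefix='11' -> emit 'a', reset
Bit 5: prefix='1' (no match yet)
Bit 6: prefix='10' (no match yet)
Bit 7: prefix='101' -> emit 'i', reset
Bit 8: prefix='1' (no match yet)
Bit 9: prefix='11' -> emit 'a', reset
Bit 10: prefix='1' (no match yet)
Bit 11: prefix='11' -> emit 'a', reset
Bit 12: prefix='1' (no match yet)
Bit 13: prefix='11' -> emit 'a', reset
Bit 14: prefix='1' (no match yet)
Bit 15: prefix='10' (no match yet)
Bit 16: prefix='101' -> emit 'i', reset
Bit 17: prefix='1' (no match yet)
Bit 18: prefix='10' (no match yet)
Bit 19: prefix='100' -> emit 'f', reset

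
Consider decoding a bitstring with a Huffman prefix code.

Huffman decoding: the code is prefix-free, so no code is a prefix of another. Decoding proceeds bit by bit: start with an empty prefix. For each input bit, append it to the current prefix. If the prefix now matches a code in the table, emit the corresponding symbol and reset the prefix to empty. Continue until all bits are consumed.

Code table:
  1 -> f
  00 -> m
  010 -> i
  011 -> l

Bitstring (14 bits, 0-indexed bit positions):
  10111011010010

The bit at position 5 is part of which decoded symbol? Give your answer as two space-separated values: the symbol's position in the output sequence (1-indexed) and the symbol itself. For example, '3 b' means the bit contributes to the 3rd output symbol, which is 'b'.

Answer: 4 l

Derivation:
Bit 0: prefix='1' -> emit 'f', reset
Bit 1: prefix='0' (no match yet)
Bit 2: prefix='01' (no match yet)
Bit 3: prefix='011' -> emit 'l', reset
Bit 4: prefix='1' -> emit 'f', reset
Bit 5: prefix='0' (no match yet)
Bit 6: prefix='01' (no match yet)
Bit 7: prefix='011' -> emit 'l', reset
Bit 8: prefix='0' (no match yet)
Bit 9: prefix='01' (no match yet)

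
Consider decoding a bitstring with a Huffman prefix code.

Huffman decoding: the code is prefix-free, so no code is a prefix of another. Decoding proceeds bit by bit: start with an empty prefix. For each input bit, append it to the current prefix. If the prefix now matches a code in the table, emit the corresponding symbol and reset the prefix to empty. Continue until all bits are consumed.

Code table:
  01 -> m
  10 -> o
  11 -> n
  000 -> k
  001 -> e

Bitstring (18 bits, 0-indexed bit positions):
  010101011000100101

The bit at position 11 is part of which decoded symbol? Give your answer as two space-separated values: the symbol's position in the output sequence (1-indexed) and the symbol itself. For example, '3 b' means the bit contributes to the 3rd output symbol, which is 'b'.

Answer: 6 e

Derivation:
Bit 0: prefix='0' (no match yet)
Bit 1: prefix='01' -> emit 'm', reset
Bit 2: prefix='0' (no match yet)
Bit 3: prefix='01' -> emit 'm', reset
Bit 4: prefix='0' (no match yet)
Bit 5: prefix='01' -> emit 'm', reset
Bit 6: prefix='0' (no match yet)
Bit 7: prefix='01' -> emit 'm', reset
Bit 8: prefix='1' (no match yet)
Bit 9: prefix='10' -> emit 'o', reset
Bit 10: prefix='0' (no match yet)
Bit 11: prefix='00' (no match yet)
Bit 12: prefix='001' -> emit 'e', reset
Bit 13: prefix='0' (no match yet)
Bit 14: prefix='00' (no match yet)
Bit 15: prefix='001' -> emit 'e', reset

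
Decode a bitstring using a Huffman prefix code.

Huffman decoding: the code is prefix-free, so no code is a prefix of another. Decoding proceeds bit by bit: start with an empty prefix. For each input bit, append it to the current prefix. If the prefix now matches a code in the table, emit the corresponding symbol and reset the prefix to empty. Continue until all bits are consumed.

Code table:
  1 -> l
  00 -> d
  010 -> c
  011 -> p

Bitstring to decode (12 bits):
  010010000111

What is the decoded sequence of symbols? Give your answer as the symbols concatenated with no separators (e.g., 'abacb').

Answer: ccdpl

Derivation:
Bit 0: prefix='0' (no match yet)
Bit 1: prefix='01' (no match yet)
Bit 2: prefix='010' -> emit 'c', reset
Bit 3: prefix='0' (no match yet)
Bit 4: prefix='01' (no match yet)
Bit 5: prefix='010' -> emit 'c', reset
Bit 6: prefix='0' (no match yet)
Bit 7: prefix='00' -> emit 'd', reset
Bit 8: prefix='0' (no match yet)
Bit 9: prefix='01' (no match yet)
Bit 10: prefix='011' -> emit 'p', reset
Bit 11: prefix='1' -> emit 'l', reset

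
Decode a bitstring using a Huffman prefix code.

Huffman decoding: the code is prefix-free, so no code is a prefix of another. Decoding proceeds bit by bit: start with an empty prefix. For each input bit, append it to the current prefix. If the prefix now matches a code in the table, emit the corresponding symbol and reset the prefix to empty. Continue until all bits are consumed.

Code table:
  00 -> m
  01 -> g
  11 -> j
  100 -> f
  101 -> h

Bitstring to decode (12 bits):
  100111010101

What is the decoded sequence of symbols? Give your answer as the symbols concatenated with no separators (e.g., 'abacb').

Answer: fjhgg

Derivation:
Bit 0: prefix='1' (no match yet)
Bit 1: prefix='10' (no match yet)
Bit 2: prefix='100' -> emit 'f', reset
Bit 3: prefix='1' (no match yet)
Bit 4: prefix='11' -> emit 'j', reset
Bit 5: prefix='1' (no match yet)
Bit 6: prefix='10' (no match yet)
Bit 7: prefix='101' -> emit 'h', reset
Bit 8: prefix='0' (no match yet)
Bit 9: prefix='01' -> emit 'g', reset
Bit 10: prefix='0' (no match yet)
Bit 11: prefix='01' -> emit 'g', reset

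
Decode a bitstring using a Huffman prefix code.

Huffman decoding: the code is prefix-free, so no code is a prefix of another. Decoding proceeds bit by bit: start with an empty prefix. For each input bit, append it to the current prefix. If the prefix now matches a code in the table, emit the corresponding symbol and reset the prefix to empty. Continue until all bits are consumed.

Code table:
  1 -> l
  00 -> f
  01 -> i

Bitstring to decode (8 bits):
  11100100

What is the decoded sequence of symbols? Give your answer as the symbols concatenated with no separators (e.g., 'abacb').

Bit 0: prefix='1' -> emit 'l', reset
Bit 1: prefix='1' -> emit 'l', reset
Bit 2: prefix='1' -> emit 'l', reset
Bit 3: prefix='0' (no match yet)
Bit 4: prefix='00' -> emit 'f', reset
Bit 5: prefix='1' -> emit 'l', reset
Bit 6: prefix='0' (no match yet)
Bit 7: prefix='00' -> emit 'f', reset

Answer: lllflf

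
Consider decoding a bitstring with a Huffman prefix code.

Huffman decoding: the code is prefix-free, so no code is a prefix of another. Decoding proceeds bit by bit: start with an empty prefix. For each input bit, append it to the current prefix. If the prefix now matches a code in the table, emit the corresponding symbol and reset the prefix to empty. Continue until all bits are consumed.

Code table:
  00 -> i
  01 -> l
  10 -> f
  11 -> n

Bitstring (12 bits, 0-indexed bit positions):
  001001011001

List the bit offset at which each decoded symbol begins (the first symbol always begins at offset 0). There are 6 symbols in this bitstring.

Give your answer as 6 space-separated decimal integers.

Answer: 0 2 4 6 8 10

Derivation:
Bit 0: prefix='0' (no match yet)
Bit 1: prefix='00' -> emit 'i', reset
Bit 2: prefix='1' (no match yet)
Bit 3: prefix='10' -> emit 'f', reset
Bit 4: prefix='0' (no match yet)
Bit 5: prefix='01' -> emit 'l', reset
Bit 6: prefix='0' (no match yet)
Bit 7: prefix='01' -> emit 'l', reset
Bit 8: prefix='1' (no match yet)
Bit 9: prefix='10' -> emit 'f', reset
Bit 10: prefix='0' (no match yet)
Bit 11: prefix='01' -> emit 'l', reset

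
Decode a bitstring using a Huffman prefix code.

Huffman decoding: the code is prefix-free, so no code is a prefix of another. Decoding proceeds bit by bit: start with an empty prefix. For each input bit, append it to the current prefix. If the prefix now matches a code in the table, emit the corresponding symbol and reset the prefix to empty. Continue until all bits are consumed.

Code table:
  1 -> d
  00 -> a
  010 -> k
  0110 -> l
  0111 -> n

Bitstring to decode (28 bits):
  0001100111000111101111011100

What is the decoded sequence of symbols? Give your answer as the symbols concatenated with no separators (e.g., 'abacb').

Bit 0: prefix='0' (no match yet)
Bit 1: prefix='00' -> emit 'a', reset
Bit 2: prefix='0' (no match yet)
Bit 3: prefix='01' (no match yet)
Bit 4: prefix='011' (no match yet)
Bit 5: prefix='0110' -> emit 'l', reset
Bit 6: prefix='0' (no match yet)
Bit 7: prefix='01' (no match yet)
Bit 8: prefix='011' (no match yet)
Bit 9: prefix='0111' -> emit 'n', reset
Bit 10: prefix='0' (no match yet)
Bit 11: prefix='00' -> emit 'a', reset
Bit 12: prefix='0' (no match yet)
Bit 13: prefix='01' (no match yet)
Bit 14: prefix='011' (no match yet)
Bit 15: prefix='0111' -> emit 'n', reset
Bit 16: prefix='1' -> emit 'd', reset
Bit 17: prefix='0' (no match yet)
Bit 18: prefix='01' (no match yet)
Bit 19: prefix='011' (no match yet)
Bit 20: prefix='0111' -> emit 'n', reset
Bit 21: prefix='1' -> emit 'd', reset
Bit 22: prefix='0' (no match yet)
Bit 23: prefix='01' (no match yet)
Bit 24: prefix='011' (no match yet)
Bit 25: prefix='0111' -> emit 'n', reset
Bit 26: prefix='0' (no match yet)
Bit 27: prefix='00' -> emit 'a', reset

Answer: alnandndna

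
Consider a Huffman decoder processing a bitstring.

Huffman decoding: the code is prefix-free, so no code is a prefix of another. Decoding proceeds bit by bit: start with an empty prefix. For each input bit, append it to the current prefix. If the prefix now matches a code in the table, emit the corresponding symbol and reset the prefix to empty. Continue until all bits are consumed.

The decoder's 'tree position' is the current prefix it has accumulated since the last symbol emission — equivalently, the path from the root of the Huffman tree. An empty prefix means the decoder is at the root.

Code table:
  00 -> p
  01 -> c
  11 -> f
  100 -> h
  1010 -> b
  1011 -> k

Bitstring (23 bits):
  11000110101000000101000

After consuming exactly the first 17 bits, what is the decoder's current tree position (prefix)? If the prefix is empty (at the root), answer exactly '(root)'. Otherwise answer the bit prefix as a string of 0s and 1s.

Bit 0: prefix='1' (no match yet)
Bit 1: prefix='11' -> emit 'f', reset
Bit 2: prefix='0' (no match yet)
Bit 3: prefix='00' -> emit 'p', reset
Bit 4: prefix='0' (no match yet)
Bit 5: prefix='01' -> emit 'c', reset
Bit 6: prefix='1' (no match yet)
Bit 7: prefix='10' (no match yet)
Bit 8: prefix='101' (no match yet)
Bit 9: prefix='1010' -> emit 'b', reset
Bit 10: prefix='1' (no match yet)
Bit 11: prefix='10' (no match yet)
Bit 12: prefix='100' -> emit 'h', reset
Bit 13: prefix='0' (no match yet)
Bit 14: prefix='00' -> emit 'p', reset
Bit 15: prefix='0' (no match yet)
Bit 16: prefix='00' -> emit 'p', reset

Answer: (root)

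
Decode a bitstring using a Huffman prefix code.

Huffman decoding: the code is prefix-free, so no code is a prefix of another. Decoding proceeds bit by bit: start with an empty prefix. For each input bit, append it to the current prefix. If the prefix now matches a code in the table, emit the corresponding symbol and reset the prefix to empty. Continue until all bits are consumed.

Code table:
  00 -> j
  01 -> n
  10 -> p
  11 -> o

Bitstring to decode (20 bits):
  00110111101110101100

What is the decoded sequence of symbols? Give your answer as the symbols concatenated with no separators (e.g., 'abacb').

Bit 0: prefix='0' (no match yet)
Bit 1: prefix='00' -> emit 'j', reset
Bit 2: prefix='1' (no match yet)
Bit 3: prefix='11' -> emit 'o', reset
Bit 4: prefix='0' (no match yet)
Bit 5: prefix='01' -> emit 'n', reset
Bit 6: prefix='1' (no match yet)
Bit 7: prefix='11' -> emit 'o', reset
Bit 8: prefix='1' (no match yet)
Bit 9: prefix='10' -> emit 'p', reset
Bit 10: prefix='1' (no match yet)
Bit 11: prefix='11' -> emit 'o', reset
Bit 12: prefix='1' (no match yet)
Bit 13: prefix='10' -> emit 'p', reset
Bit 14: prefix='1' (no match yet)
Bit 15: prefix='10' -> emit 'p', reset
Bit 16: prefix='1' (no match yet)
Bit 17: prefix='11' -> emit 'o', reset
Bit 18: prefix='0' (no match yet)
Bit 19: prefix='00' -> emit 'j', reset

Answer: jonopoppoj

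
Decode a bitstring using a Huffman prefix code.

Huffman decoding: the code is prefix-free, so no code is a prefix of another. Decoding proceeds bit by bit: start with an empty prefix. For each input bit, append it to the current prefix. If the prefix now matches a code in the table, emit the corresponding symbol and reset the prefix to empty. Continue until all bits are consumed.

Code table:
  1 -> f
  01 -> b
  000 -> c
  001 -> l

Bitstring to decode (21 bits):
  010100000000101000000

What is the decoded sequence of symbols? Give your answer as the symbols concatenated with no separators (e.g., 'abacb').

Answer: bbcclbcc

Derivation:
Bit 0: prefix='0' (no match yet)
Bit 1: prefix='01' -> emit 'b', reset
Bit 2: prefix='0' (no match yet)
Bit 3: prefix='01' -> emit 'b', reset
Bit 4: prefix='0' (no match yet)
Bit 5: prefix='00' (no match yet)
Bit 6: prefix='000' -> emit 'c', reset
Bit 7: prefix='0' (no match yet)
Bit 8: prefix='00' (no match yet)
Bit 9: prefix='000' -> emit 'c', reset
Bit 10: prefix='0' (no match yet)
Bit 11: prefix='00' (no match yet)
Bit 12: prefix='001' -> emit 'l', reset
Bit 13: prefix='0' (no match yet)
Bit 14: prefix='01' -> emit 'b', reset
Bit 15: prefix='0' (no match yet)
Bit 16: prefix='00' (no match yet)
Bit 17: prefix='000' -> emit 'c', reset
Bit 18: prefix='0' (no match yet)
Bit 19: prefix='00' (no match yet)
Bit 20: prefix='000' -> emit 'c', reset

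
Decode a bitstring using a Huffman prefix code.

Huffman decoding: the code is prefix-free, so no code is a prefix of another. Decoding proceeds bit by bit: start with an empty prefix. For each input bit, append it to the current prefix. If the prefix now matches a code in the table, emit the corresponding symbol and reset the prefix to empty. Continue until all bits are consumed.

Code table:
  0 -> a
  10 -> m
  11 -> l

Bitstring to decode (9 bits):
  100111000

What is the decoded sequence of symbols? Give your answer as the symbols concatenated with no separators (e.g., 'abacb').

Bit 0: prefix='1' (no match yet)
Bit 1: prefix='10' -> emit 'm', reset
Bit 2: prefix='0' -> emit 'a', reset
Bit 3: prefix='1' (no match yet)
Bit 4: prefix='11' -> emit 'l', reset
Bit 5: prefix='1' (no match yet)
Bit 6: prefix='10' -> emit 'm', reset
Bit 7: prefix='0' -> emit 'a', reset
Bit 8: prefix='0' -> emit 'a', reset

Answer: malmaa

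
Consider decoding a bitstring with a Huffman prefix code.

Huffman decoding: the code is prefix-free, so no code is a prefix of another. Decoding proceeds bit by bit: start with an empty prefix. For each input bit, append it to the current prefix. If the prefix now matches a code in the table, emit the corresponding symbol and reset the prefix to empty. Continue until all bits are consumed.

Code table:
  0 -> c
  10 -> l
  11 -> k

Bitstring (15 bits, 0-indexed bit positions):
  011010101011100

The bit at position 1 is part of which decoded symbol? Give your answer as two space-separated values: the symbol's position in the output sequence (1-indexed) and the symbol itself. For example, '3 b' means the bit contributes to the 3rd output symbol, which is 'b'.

Bit 0: prefix='0' -> emit 'c', reset
Bit 1: prefix='1' (no match yet)
Bit 2: prefix='11' -> emit 'k', reset
Bit 3: prefix='0' -> emit 'c', reset
Bit 4: prefix='1' (no match yet)
Bit 5: prefix='10' -> emit 'l', reset

Answer: 2 k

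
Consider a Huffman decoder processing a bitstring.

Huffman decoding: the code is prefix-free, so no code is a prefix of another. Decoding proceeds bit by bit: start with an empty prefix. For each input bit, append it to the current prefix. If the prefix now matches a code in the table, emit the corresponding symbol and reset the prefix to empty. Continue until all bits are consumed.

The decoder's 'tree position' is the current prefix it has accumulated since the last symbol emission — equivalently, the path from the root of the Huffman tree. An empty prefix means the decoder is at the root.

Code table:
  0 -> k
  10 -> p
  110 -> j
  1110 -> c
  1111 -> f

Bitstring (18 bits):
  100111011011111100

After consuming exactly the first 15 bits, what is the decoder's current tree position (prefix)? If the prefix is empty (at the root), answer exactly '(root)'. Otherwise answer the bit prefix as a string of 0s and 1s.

Answer: 1

Derivation:
Bit 0: prefix='1' (no match yet)
Bit 1: prefix='10' -> emit 'p', reset
Bit 2: prefix='0' -> emit 'k', reset
Bit 3: prefix='1' (no match yet)
Bit 4: prefix='11' (no match yet)
Bit 5: prefix='111' (no match yet)
Bit 6: prefix='1110' -> emit 'c', reset
Bit 7: prefix='1' (no match yet)
Bit 8: prefix='11' (no match yet)
Bit 9: prefix='110' -> emit 'j', reset
Bit 10: prefix='1' (no match yet)
Bit 11: prefix='11' (no match yet)
Bit 12: prefix='111' (no match yet)
Bit 13: prefix='1111' -> emit 'f', reset
Bit 14: prefix='1' (no match yet)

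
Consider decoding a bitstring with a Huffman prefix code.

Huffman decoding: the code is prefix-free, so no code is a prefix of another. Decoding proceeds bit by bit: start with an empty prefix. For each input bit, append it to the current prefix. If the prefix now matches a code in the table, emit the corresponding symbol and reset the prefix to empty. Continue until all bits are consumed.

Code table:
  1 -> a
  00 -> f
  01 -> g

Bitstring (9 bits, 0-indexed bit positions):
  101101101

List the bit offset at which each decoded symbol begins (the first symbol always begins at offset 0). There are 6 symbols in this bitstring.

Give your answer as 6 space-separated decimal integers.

Answer: 0 1 3 4 6 7

Derivation:
Bit 0: prefix='1' -> emit 'a', reset
Bit 1: prefix='0' (no match yet)
Bit 2: prefix='01' -> emit 'g', reset
Bit 3: prefix='1' -> emit 'a', reset
Bit 4: prefix='0' (no match yet)
Bit 5: prefix='01' -> emit 'g', reset
Bit 6: prefix='1' -> emit 'a', reset
Bit 7: prefix='0' (no match yet)
Bit 8: prefix='01' -> emit 'g', reset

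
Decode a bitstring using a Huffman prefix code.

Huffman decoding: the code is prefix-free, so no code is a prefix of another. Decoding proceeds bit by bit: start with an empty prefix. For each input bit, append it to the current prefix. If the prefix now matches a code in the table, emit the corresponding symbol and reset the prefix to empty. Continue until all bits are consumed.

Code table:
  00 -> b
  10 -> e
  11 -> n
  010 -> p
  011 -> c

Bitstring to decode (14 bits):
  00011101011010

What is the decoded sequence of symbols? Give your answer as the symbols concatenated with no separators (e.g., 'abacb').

Answer: bceenp

Derivation:
Bit 0: prefix='0' (no match yet)
Bit 1: prefix='00' -> emit 'b', reset
Bit 2: prefix='0' (no match yet)
Bit 3: prefix='01' (no match yet)
Bit 4: prefix='011' -> emit 'c', reset
Bit 5: prefix='1' (no match yet)
Bit 6: prefix='10' -> emit 'e', reset
Bit 7: prefix='1' (no match yet)
Bit 8: prefix='10' -> emit 'e', reset
Bit 9: prefix='1' (no match yet)
Bit 10: prefix='11' -> emit 'n', reset
Bit 11: prefix='0' (no match yet)
Bit 12: prefix='01' (no match yet)
Bit 13: prefix='010' -> emit 'p', reset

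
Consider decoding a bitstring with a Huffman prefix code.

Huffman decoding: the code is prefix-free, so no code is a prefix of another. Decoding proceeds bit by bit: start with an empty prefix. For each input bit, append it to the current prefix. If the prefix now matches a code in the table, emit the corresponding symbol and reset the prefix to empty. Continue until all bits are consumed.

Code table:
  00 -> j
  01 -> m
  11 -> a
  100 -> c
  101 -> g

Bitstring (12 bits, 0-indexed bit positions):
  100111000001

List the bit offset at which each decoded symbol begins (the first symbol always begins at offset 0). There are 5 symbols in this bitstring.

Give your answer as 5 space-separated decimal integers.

Bit 0: prefix='1' (no match yet)
Bit 1: prefix='10' (no match yet)
Bit 2: prefix='100' -> emit 'c', reset
Bit 3: prefix='1' (no match yet)
Bit 4: prefix='11' -> emit 'a', reset
Bit 5: prefix='1' (no match yet)
Bit 6: prefix='10' (no match yet)
Bit 7: prefix='100' -> emit 'c', reset
Bit 8: prefix='0' (no match yet)
Bit 9: prefix='00' -> emit 'j', reset
Bit 10: prefix='0' (no match yet)
Bit 11: prefix='01' -> emit 'm', reset

Answer: 0 3 5 8 10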